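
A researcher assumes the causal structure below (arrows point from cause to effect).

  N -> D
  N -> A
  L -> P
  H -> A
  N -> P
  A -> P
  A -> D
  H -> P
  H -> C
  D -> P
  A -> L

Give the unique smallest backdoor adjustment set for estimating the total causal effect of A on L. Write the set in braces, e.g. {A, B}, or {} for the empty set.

{}

Variables eligible for adjustment (non-descendants of A, excluding A and L): {C, H, N}.
Backdoor paths from A to L:
  P1: A <- N -> D -> P <- L
  P2: A <- N -> P <- L
  P3: A <- H -> P <- L
Each backdoor path contains an unconditioned collider, so every path is already blocked with the empty conditioning set:
  P1: blocked at collider P (neither it nor any descendant is in the conditioning set).
  P2: blocked at collider P (neither it nor any descendant is in the conditioning set).
  P3: blocked at collider P (neither it nor any descendant is in the conditioning set).
The empty set is therefore the unique smallest valid set.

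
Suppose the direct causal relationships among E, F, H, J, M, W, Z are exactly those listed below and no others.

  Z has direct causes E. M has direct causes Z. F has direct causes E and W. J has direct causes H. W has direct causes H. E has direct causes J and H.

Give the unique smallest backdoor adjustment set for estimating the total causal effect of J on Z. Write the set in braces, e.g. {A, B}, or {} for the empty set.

{H}

Variables eligible for adjustment (non-descendants of J, excluding J and Z): {H, W}.
Backdoor paths from J to Z:
  P1: J <- H -> E -> Z
  P2: J <- H -> W -> F <- E -> Z
The empty set is not sufficient: P1 (J <- H -> E -> Z) has no collider blocking it and no conditioned non-collider, so it is open.
Try {H}:
  P1: blocked at fork node H ∈ conditioning set.
  P2: blocked at fork node H ∈ conditioning set.
{H} contains no descendant of J and blocks every backdoor path.
No other singleton works — e.g. {W} leaves P1 open — so {H} is the unique smallest valid adjustment set.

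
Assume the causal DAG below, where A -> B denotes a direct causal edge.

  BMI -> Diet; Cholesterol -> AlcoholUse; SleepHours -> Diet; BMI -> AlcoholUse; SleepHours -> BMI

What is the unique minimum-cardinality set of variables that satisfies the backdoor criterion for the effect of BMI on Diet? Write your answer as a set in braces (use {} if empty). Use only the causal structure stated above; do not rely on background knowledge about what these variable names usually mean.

Variables eligible for adjustment (non-descendants of BMI, excluding BMI and Diet): {Cholesterol, SleepHours}.
Backdoor paths from BMI to Diet:
  P1: BMI <- SleepHours -> Diet
The empty set is not sufficient: P1 (BMI <- SleepHours -> Diet) has no collider blocking it and no conditioned non-collider, so it is open.
Try {SleepHours}:
  P1: blocked at fork node SleepHours ∈ conditioning set.
{SleepHours} contains no descendant of BMI and blocks every backdoor path.
No other singleton works — e.g. {Cholesterol} leaves P1 open — so {SleepHours} is the unique smallest valid adjustment set.

{SleepHours}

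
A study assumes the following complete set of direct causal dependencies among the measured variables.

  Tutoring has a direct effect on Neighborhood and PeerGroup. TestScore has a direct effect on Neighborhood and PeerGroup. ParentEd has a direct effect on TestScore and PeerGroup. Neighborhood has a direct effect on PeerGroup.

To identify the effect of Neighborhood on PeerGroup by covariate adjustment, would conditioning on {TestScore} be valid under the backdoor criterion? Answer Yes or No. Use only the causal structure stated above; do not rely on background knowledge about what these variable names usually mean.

Backdoor paths from Neighborhood to PeerGroup (paths whose first edge points into Neighborhood):
  P1: Neighborhood <- Tutoring -> PeerGroup
  P2: Neighborhood <- TestScore <- ParentEd -> PeerGroup
  P3: Neighborhood <- TestScore -> PeerGroup
Condition 1 (no descendant of Neighborhood in the set): holds — descendants of Neighborhood are {PeerGroup}; none are in {TestScore}.
Condition 2 (every backdoor path blocked by {TestScore}):
  P1: open — no interior node is in the conditioning set.
  P2: blocked at chain node TestScore ∈ conditioning set.
  P3: blocked at fork node TestScore ∈ conditioning set.
{TestScore} does not satisfy the backdoor criterion.

No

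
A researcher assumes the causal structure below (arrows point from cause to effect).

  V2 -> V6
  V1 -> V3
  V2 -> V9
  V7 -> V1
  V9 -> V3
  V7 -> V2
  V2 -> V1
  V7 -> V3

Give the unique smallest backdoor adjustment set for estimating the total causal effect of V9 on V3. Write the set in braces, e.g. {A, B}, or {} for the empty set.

{V2}

Variables eligible for adjustment (non-descendants of V9, excluding V9 and V3): {V1, V2, V6, V7}.
Backdoor paths from V9 to V3:
  P1: V9 <- V2 <- V7 -> V1 -> V3
  P2: V9 <- V2 <- V7 -> V3
  P3: V9 <- V2 -> V1 <- V7 -> V3
  P4: V9 <- V2 -> V1 -> V3
The empty set is not sufficient: P1 (V9 <- V2 <- V7 -> V1 -> V3) has no collider blocking it and no conditioned non-collider, so it is open.
Try {V2}:
  P1: blocked at chain node V2 ∈ conditioning set.
  P2: blocked at chain node V2 ∈ conditioning set.
  P3: blocked at fork node V2 ∈ conditioning set.
  P4: blocked at fork node V2 ∈ conditioning set.
{V2} contains no descendant of V9 and blocks every backdoor path.
No other singleton works — e.g. {V7} leaves P4 open — so {V2} is the unique smallest valid adjustment set.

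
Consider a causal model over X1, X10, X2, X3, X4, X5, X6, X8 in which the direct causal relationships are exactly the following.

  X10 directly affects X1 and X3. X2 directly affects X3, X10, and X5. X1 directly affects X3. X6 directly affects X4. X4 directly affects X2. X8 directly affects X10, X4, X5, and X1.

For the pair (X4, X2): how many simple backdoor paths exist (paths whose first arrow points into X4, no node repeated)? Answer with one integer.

8

A backdoor path from X4 to X2 is any simple undirected path whose first edge points into X4 (i.e. leaves X4 via a parent).
Parents of X4: {X6, X8}.
Enumerating:
  P1: X4 <- X8 -> X10 <- X2
  P2: X4 <- X8 -> X10 -> X1 -> X3 <- X2
  P3: X4 <- X8 -> X10 -> X3 <- X2
  P4: X4 <- X8 -> X1 <- X10 <- X2
  P5: X4 <- X8 -> X1 <- X10 -> X3 <- X2
  P6: X4 <- X8 -> X1 -> X3 <- X2
  P7: X4 <- X8 -> X1 -> X3 <- X10 <- X2
  P8: X4 <- X8 -> X5 <- X2
That exhausts the simple backdoor paths. Count: 8.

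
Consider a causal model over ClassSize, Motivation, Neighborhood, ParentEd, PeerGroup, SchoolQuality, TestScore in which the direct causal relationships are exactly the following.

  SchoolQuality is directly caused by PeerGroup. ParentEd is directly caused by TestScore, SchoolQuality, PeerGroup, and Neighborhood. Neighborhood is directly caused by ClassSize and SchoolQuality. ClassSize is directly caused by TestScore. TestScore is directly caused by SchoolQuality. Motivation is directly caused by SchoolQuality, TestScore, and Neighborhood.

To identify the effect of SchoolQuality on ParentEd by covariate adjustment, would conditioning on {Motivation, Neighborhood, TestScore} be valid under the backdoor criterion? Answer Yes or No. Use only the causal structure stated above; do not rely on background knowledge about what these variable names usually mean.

No

Backdoor paths from SchoolQuality to ParentEd (paths whose first edge points into SchoolQuality):
  P1: SchoolQuality <- PeerGroup -> ParentEd
Condition 1 (no descendant of SchoolQuality in the set): FAILS — Motivation, Neighborhood, and TestScore are descendants of SchoolQuality.
Condition 2 (every backdoor path blocked by {Motivation, Neighborhood, TestScore}):
  P1: open — no interior node is in the conditioning set.
{Motivation, Neighborhood, TestScore} does not satisfy the backdoor criterion.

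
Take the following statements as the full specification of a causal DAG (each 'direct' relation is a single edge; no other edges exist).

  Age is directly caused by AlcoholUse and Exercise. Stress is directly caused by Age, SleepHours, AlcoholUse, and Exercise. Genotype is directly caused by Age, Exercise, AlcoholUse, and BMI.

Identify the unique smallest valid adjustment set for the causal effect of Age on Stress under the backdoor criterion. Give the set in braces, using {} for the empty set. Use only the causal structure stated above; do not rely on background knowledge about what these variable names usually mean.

Variables eligible for adjustment (non-descendants of Age, excluding Age and Stress): {AlcoholUse, BMI, Exercise, SleepHours}.
Backdoor paths from Age to Stress:
  P1: Age <- Exercise -> Stress
  P2: Age <- Exercise -> Genotype <- AlcoholUse -> Stress
  P3: Age <- AlcoholUse -> Stress
  P4: Age <- AlcoholUse -> Genotype <- Exercise -> Stress
The empty set is not sufficient: P1 (Age <- Exercise -> Stress) has no collider blocking it and no conditioned non-collider, so it is open.
Try {AlcoholUse, Exercise}:
  P1: blocked at fork node Exercise ∈ conditioning set.
  P2: blocked at fork node Exercise ∈ conditioning set.
  P3: blocked at fork node AlcoholUse ∈ conditioning set.
  P4: blocked at fork node AlcoholUse ∈ conditioning set.
{AlcoholUse, Exercise} contains no descendant of Age and blocks every backdoor path.
Every element of {AlcoholUse, Exercise} is needed (dropping AlcoholUse leaves P3 open; dropping Exercise leaves P1 open), so no proper subset is valid.
Among all size-2 subsets of the eligible variables, only {AlcoholUse, Exercise} blocks every backdoor path, so it is the unique smallest valid adjustment set.

{AlcoholUse, Exercise}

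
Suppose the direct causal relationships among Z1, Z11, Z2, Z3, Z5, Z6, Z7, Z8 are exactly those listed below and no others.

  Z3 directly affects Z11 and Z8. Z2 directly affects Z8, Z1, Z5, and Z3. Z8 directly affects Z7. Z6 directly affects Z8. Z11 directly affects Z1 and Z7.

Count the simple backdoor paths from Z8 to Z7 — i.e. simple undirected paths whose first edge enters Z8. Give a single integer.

A backdoor path from Z8 to Z7 is any simple undirected path whose first edge points into Z8 (i.e. leaves Z8 via a parent).
Parents of Z8: {Z2, Z3, Z6}.
Enumerating:
  P1: Z8 <- Z2 -> Z3 -> Z11 -> Z7
  P2: Z8 <- Z2 -> Z1 <- Z11 -> Z7
  P3: Z8 <- Z3 <- Z2 -> Z1 <- Z11 -> Z7
  P4: Z8 <- Z3 -> Z11 -> Z7
That exhausts the simple backdoor paths. Count: 4.

4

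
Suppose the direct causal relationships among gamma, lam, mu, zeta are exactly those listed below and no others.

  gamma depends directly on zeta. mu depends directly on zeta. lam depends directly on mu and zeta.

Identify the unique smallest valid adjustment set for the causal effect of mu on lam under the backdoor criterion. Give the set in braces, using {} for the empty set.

{zeta}

Variables eligible for adjustment (non-descendants of mu, excluding mu and lam): {gamma, zeta}.
Backdoor paths from mu to lam:
  P1: mu <- zeta -> lam
The empty set is not sufficient: P1 (mu <- zeta -> lam) has no collider blocking it and no conditioned non-collider, so it is open.
Try {zeta}:
  P1: blocked at fork node zeta ∈ conditioning set.
{zeta} contains no descendant of mu and blocks every backdoor path.
No other singleton works — e.g. {gamma} leaves P1 open — so {zeta} is the unique smallest valid adjustment set.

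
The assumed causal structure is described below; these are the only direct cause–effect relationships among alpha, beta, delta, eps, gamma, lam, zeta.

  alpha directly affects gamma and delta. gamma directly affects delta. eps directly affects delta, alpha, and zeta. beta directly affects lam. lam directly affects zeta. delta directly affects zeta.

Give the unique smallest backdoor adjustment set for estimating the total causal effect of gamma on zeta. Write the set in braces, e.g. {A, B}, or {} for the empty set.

Variables eligible for adjustment (non-descendants of gamma, excluding gamma and zeta): {alpha, beta, eps, lam}.
Backdoor paths from gamma to zeta:
  P1: gamma <- alpha <- eps -> delta -> zeta
  P2: gamma <- alpha <- eps -> zeta
  P3: gamma <- alpha -> delta <- eps -> zeta
  P4: gamma <- alpha -> delta -> zeta
The empty set is not sufficient: P1 (gamma <- alpha <- eps -> delta -> zeta) has no collider blocking it and no conditioned non-collider, so it is open.
Try {alpha}:
  P1: blocked at chain node alpha ∈ conditioning set.
  P2: blocked at chain node alpha ∈ conditioning set.
  P3: blocked at fork node alpha ∈ conditioning set.
  P4: blocked at fork node alpha ∈ conditioning set.
{alpha} contains no descendant of gamma and blocks every backdoor path.
No other singleton works — e.g. {eps} leaves P4 open — so {alpha} is the unique smallest valid adjustment set.

{alpha}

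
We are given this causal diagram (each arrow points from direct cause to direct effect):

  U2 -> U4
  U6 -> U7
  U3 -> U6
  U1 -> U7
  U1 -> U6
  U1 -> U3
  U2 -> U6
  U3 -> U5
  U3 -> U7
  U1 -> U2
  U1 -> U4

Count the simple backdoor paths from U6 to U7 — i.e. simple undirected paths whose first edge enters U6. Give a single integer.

A backdoor path from U6 to U7 is any simple undirected path whose first edge points into U6 (i.e. leaves U6 via a parent).
Parents of U6: {U1, U2, U3}.
Enumerating:
  P1: U6 <- U1 -> U3 -> U7
  P2: U6 <- U1 -> U7
  P3: U6 <- U3 <- U1 -> U7
  P4: U6 <- U3 -> U7
  P5: U6 <- U2 <- U1 -> U3 -> U7
  P6: U6 <- U2 <- U1 -> U7
  P7: U6 <- U2 -> U4 <- U1 -> U3 -> U7
  P8: U6 <- U2 -> U4 <- U1 -> U7
That exhausts the simple backdoor paths. Count: 8.

8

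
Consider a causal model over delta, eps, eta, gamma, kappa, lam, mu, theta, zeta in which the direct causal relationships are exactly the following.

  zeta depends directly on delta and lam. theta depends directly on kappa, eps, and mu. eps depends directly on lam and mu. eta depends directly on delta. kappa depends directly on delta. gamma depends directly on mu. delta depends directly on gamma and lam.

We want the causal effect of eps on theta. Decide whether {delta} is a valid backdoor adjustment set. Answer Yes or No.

No

Backdoor paths from eps to theta (paths whose first edge points into eps):
  P1: eps <- lam -> delta <- gamma <- mu -> theta
  P2: eps <- lam -> delta -> kappa -> theta
  P3: eps <- lam -> zeta <- delta <- gamma <- mu -> theta
  P4: eps <- lam -> zeta <- delta -> kappa -> theta
  P5: eps <- mu -> gamma -> delta -> kappa -> theta
  P6: eps <- mu -> theta
Condition 1 (no descendant of eps in the set): holds — descendants of eps are {theta}; none are in {delta}.
Condition 2 (every backdoor path blocked by {delta}):
  P1: open — collider(s) delta are conditioned on (or have a conditioned descendant) and no non-collider on the path is in the set.
  P2: blocked at chain node delta ∈ conditioning set.
  P3: blocked at collider zeta (neither it nor any descendant is in the conditioning set).
  P4: blocked at collider zeta (neither it nor any descendant is in the conditioning set).
  P5: blocked at chain node delta ∈ conditioning set.
  P6: open — no interior node is in the conditioning set.
{delta} does not satisfy the backdoor criterion.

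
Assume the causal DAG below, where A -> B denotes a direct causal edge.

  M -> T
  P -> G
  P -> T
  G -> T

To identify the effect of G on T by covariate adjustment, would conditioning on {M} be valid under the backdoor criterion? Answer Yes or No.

Backdoor paths from G to T (paths whose first edge points into G):
  P1: G <- P -> T
Condition 1 (no descendant of G in the set): holds — descendants of G are {T}; none are in {M}.
Condition 2 (every backdoor path blocked by {M}):
  P1: open — no interior node is in the conditioning set.
{M} does not satisfy the backdoor criterion.

No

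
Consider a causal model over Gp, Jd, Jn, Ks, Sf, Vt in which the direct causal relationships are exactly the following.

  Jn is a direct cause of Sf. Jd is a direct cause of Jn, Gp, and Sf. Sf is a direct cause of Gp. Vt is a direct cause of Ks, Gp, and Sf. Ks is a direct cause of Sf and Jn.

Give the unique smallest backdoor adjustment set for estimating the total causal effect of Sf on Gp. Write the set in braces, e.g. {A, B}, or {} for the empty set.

Variables eligible for adjustment (non-descendants of Sf, excluding Sf and Gp): {Jd, Jn, Ks, Vt}.
Backdoor paths from Sf to Gp:
  P1: Sf <- Jd -> Jn <- Ks <- Vt -> Gp
  P2: Sf <- Jd -> Gp
  P3: Sf <- Vt -> Ks -> Jn <- Jd -> Gp
  P4: Sf <- Vt -> Gp
  P5: Sf <- Ks <- Vt -> Gp
  P6: Sf <- Ks -> Jn <- Jd -> Gp
  P7: Sf <- Jn <- Jd -> Gp
  P8: Sf <- Jn <- Ks <- Vt -> Gp
The empty set is not sufficient: P2 (Sf <- Jd -> Gp) has no collider blocking it and no conditioned non-collider, so it is open.
Try {Jd, Vt}:
  P1: blocked at fork node Jd ∈ conditioning set.
  P2: blocked at fork node Jd ∈ conditioning set.
  P3: blocked at fork node Vt ∈ conditioning set.
  P4: blocked at fork node Vt ∈ conditioning set.
  P5: blocked at fork node Vt ∈ conditioning set.
  P6: blocked at collider Jn (neither it nor any descendant is in the conditioning set).
  P7: blocked at fork node Jd ∈ conditioning set.
  P8: blocked at fork node Vt ∈ conditioning set.
{Jd, Vt} contains no descendant of Sf and blocks every backdoor path.
Every element of {Jd, Vt} is needed (dropping Jd leaves P2 open; dropping Vt leaves P4 open), so no proper subset is valid.
Among all size-2 subsets of the eligible variables, only {Jd, Vt} blocks every backdoor path, so it is the unique smallest valid adjustment set.

{Jd, Vt}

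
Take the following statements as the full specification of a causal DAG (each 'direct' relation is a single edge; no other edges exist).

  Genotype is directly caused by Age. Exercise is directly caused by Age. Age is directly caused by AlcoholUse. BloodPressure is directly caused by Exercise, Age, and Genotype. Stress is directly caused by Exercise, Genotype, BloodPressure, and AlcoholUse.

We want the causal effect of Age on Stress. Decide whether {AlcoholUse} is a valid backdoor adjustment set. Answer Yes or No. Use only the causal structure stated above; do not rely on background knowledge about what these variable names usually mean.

Backdoor paths from Age to Stress (paths whose first edge points into Age):
  P1: Age <- AlcoholUse -> Stress
Condition 1 (no descendant of Age in the set): holds — descendants of Age are {BloodPressure, Exercise, Genotype, Stress}; none are in {AlcoholUse}.
Condition 2 (every backdoor path blocked by {AlcoholUse}):
  P1: blocked at fork node AlcoholUse ∈ conditioning set.
{AlcoholUse} satisfies the backdoor criterion.

Yes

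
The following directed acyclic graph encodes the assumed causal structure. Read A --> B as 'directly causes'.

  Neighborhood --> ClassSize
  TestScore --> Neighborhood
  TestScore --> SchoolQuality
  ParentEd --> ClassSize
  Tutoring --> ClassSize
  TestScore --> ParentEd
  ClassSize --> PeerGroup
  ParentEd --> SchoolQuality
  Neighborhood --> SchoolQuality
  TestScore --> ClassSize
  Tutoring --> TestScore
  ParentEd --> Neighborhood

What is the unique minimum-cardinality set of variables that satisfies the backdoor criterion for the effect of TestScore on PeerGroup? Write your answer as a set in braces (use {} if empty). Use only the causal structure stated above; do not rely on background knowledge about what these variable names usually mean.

{Tutoring}

Variables eligible for adjustment (non-descendants of TestScore, excluding TestScore and PeerGroup): {Tutoring}.
Backdoor paths from TestScore to PeerGroup:
  P1: TestScore <- Tutoring -> ClassSize -> PeerGroup
The empty set is not sufficient: P1 (TestScore <- Tutoring -> ClassSize -> PeerGroup) has no collider blocking it and no conditioned non-collider, so it is open.
Try {Tutoring}:
  P1: blocked at fork node Tutoring ∈ conditioning set.
{Tutoring} contains no descendant of TestScore and blocks every backdoor path.
{Tutoring} is the unique smallest valid adjustment set.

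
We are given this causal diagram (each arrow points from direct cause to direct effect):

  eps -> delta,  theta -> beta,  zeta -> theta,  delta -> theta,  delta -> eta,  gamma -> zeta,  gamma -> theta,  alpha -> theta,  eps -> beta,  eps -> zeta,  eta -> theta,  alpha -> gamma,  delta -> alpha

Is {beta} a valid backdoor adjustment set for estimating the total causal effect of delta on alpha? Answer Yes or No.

Backdoor paths from delta to alpha (paths whose first edge points into delta):
  P1: delta <- eps -> zeta <- gamma <- alpha
  P2: delta <- eps -> zeta <- gamma -> theta <- alpha
  P3: delta <- eps -> zeta -> theta <- alpha
  P4: delta <- eps -> zeta -> theta <- gamma <- alpha
  P5: delta <- eps -> beta <- theta <- alpha
  P6: delta <- eps -> beta <- theta <- gamma <- alpha
  P7: delta <- eps -> beta <- theta <- zeta <- gamma <- alpha
Condition 1 (no descendant of delta in the set): FAILS — beta is a descendant of delta.
Condition 2 (every backdoor path blocked by {beta}):
  P1: open — collider(s) zeta are conditioned on (or have a conditioned descendant) and no non-collider on the path is in the set.
  P2: open — collider(s) zeta, theta are conditioned on (or have a conditioned descendant) and no non-collider on the path is in the set.
  P3: open — collider(s) theta are conditioned on (or have a conditioned descendant) and no non-collider on the path is in the set.
  P4: open — collider(s) theta are conditioned on (or have a conditioned descendant) and no non-collider on the path is in the set.
  P5: open — collider(s) beta are conditioned on (or have a conditioned descendant) and no non-collider on the path is in the set.
  P6: open — collider(s) beta are conditioned on (or have a conditioned descendant) and no non-collider on the path is in the set.
  P7: open — collider(s) beta are conditioned on (or have a conditioned descendant) and no non-collider on the path is in the set.
{beta} does not satisfy the backdoor criterion.

No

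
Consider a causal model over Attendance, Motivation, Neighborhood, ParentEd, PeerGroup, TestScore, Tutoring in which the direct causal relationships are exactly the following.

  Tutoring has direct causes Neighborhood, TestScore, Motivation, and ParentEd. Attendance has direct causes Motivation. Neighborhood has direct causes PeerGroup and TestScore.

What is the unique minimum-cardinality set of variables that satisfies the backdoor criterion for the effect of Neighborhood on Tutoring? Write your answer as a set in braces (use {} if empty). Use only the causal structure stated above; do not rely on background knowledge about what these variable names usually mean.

Variables eligible for adjustment (non-descendants of Neighborhood, excluding Neighborhood and Tutoring): {Attendance, Motivation, ParentEd, PeerGroup, TestScore}.
Backdoor paths from Neighborhood to Tutoring:
  P1: Neighborhood <- TestScore -> Tutoring
The empty set is not sufficient: P1 (Neighborhood <- TestScore -> Tutoring) has no collider blocking it and no conditioned non-collider, so it is open.
Try {TestScore}:
  P1: blocked at fork node TestScore ∈ conditioning set.
{TestScore} contains no descendant of Neighborhood and blocks every backdoor path.
No other singleton works — e.g. {PeerGroup} leaves P1 open — so {TestScore} is the unique smallest valid adjustment set.

{TestScore}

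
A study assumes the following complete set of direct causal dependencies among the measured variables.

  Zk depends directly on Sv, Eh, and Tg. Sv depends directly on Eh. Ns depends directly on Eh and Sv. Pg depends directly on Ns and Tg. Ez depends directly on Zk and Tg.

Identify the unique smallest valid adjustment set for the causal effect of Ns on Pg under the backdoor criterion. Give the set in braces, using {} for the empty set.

{}

Variables eligible for adjustment (non-descendants of Ns, excluding Ns and Pg): {Eh, Ez, Sv, Tg, Zk}.
Backdoor paths from Ns to Pg:
  P1: Ns <- Eh -> Sv -> Zk <- Tg -> Pg
  P2: Ns <- Eh -> Sv -> Zk -> Ez <- Tg -> Pg
  P3: Ns <- Eh -> Zk <- Tg -> Pg
  P4: Ns <- Eh -> Zk -> Ez <- Tg -> Pg
  P5: Ns <- Sv <- Eh -> Zk <- Tg -> Pg
  P6: Ns <- Sv <- Eh -> Zk -> Ez <- Tg -> Pg
  P7: Ns <- Sv -> Zk <- Tg -> Pg
  P8: Ns <- Sv -> Zk -> Ez <- Tg -> Pg
Each backdoor path contains an unconditioned collider, so every path is already blocked with the empty conditioning set:
  P1: blocked at collider Zk (neither it nor any descendant is in the conditioning set).
  P2: blocked at collider Ez (neither it nor any descendant is in the conditioning set).
  P3: blocked at collider Zk (neither it nor any descendant is in the conditioning set).
  P4: blocked at collider Ez (neither it nor any descendant is in the conditioning set).
  P5: blocked at collider Zk (neither it nor any descendant is in the conditioning set).
  P6: blocked at collider Ez (neither it nor any descendant is in the conditioning set).
  P7: blocked at collider Zk (neither it nor any descendant is in the conditioning set).
  P8: blocked at collider Ez (neither it nor any descendant is in the conditioning set).
The empty set is therefore the unique smallest valid set.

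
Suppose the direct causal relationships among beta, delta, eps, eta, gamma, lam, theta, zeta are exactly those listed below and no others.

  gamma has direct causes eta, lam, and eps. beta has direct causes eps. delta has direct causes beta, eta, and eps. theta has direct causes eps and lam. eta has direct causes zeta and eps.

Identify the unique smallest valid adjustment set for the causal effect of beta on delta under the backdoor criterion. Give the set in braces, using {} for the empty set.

Variables eligible for adjustment (non-descendants of beta, excluding beta and delta): {eps, eta, gamma, lam, theta, zeta}.
Backdoor paths from beta to delta:
  P1: beta <- eps -> eta -> delta
  P2: beta <- eps -> theta <- lam -> gamma <- eta -> delta
  P3: beta <- eps -> gamma <- eta -> delta
  P4: beta <- eps -> delta
The empty set is not sufficient: P1 (beta <- eps -> eta -> delta) has no collider blocking it and no conditioned non-collider, so it is open.
Try {eps}:
  P1: blocked at fork node eps ∈ conditioning set.
  P2: blocked at fork node eps ∈ conditioning set.
  P3: blocked at fork node eps ∈ conditioning set.
  P4: blocked at fork node eps ∈ conditioning set.
{eps} contains no descendant of beta and blocks every backdoor path.
No other singleton works — e.g. {lam} leaves P1 open — so {eps} is the unique smallest valid adjustment set.

{eps}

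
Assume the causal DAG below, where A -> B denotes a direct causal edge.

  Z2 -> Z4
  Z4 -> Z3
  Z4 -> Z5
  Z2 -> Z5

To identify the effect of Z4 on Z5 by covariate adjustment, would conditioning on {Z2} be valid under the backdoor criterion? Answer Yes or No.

Yes

Backdoor paths from Z4 to Z5 (paths whose first edge points into Z4):
  P1: Z4 <- Z2 -> Z5
Condition 1 (no descendant of Z4 in the set): holds — descendants of Z4 are {Z3, Z5}; none are in {Z2}.
Condition 2 (every backdoor path blocked by {Z2}):
  P1: blocked at fork node Z2 ∈ conditioning set.
{Z2} satisfies the backdoor criterion.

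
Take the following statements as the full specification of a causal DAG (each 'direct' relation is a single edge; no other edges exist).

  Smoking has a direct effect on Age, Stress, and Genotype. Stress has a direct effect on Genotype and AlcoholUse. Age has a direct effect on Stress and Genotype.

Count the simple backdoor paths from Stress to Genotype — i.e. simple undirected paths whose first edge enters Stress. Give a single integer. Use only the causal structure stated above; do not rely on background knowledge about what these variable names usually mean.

A backdoor path from Stress to Genotype is any simple undirected path whose first edge points into Stress (i.e. leaves Stress via a parent).
Parents of Stress: {Age, Smoking}.
Enumerating:
  P1: Stress <- Smoking -> Age -> Genotype
  P2: Stress <- Smoking -> Genotype
  P3: Stress <- Age <- Smoking -> Genotype
  P4: Stress <- Age -> Genotype
That exhausts the simple backdoor paths. Count: 4.

4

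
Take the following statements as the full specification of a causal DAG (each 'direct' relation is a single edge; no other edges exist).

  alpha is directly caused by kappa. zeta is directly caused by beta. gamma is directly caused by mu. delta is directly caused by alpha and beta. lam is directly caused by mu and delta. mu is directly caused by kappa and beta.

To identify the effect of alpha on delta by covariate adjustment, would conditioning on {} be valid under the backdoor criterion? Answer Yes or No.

Yes

Backdoor paths from alpha to delta (paths whose first edge points into alpha):
  P1: alpha <- kappa -> mu <- beta -> delta
  P2: alpha <- kappa -> mu -> lam <- delta
Condition 1 (no descendant of alpha in the set): holds — descendants of alpha are {delta, lam}; none are in {}.
Condition 2 (every backdoor path blocked by {}):
  P1: blocked at collider mu (neither it nor any descendant is in the conditioning set).
  P2: blocked at collider lam (neither it nor any descendant is in the conditioning set).
{} satisfies the backdoor criterion.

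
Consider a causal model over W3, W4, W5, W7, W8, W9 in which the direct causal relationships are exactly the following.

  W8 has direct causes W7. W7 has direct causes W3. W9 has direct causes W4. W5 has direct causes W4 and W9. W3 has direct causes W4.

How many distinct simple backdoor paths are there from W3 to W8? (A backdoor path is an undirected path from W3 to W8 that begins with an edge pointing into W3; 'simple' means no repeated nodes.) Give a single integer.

A backdoor path from W3 to W8 is any simple undirected path whose first edge points into W3 (i.e. leaves W3 via a parent).
Parents of W3: {W4}.
No simple path from any parent of W3 reaches W8 without revisiting W3, so there are no backdoor paths.

0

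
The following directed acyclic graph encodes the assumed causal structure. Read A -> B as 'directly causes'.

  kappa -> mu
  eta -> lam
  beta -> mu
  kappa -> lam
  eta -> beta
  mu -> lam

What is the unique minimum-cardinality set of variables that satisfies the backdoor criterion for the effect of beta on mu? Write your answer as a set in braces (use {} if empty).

Variables eligible for adjustment (non-descendants of beta, excluding beta and mu): {eta, kappa}.
Backdoor paths from beta to mu:
  P1: beta <- eta -> lam <- kappa -> mu
  P2: beta <- eta -> lam <- mu
Each backdoor path contains an unconditioned collider, so every path is already blocked with the empty conditioning set:
  P1: blocked at collider lam (neither it nor any descendant is in the conditioning set).
  P2: blocked at collider lam (neither it nor any descendant is in the conditioning set).
The empty set is therefore the unique smallest valid set.

{}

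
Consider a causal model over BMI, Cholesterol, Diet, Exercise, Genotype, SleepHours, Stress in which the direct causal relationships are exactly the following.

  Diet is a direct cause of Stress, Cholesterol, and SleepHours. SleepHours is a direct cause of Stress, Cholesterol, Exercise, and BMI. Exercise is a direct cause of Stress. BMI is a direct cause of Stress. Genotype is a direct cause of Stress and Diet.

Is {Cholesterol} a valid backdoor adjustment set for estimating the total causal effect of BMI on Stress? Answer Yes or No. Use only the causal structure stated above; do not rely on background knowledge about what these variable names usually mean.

Backdoor paths from BMI to Stress (paths whose first edge points into BMI):
  P1: BMI <- SleepHours <- Diet <- Genotype -> Stress
  P2: BMI <- SleepHours <- Diet -> Stress
  P3: BMI <- SleepHours -> Exercise -> Stress
  P4: BMI <- SleepHours -> Cholesterol <- Diet <- Genotype -> Stress
  P5: BMI <- SleepHours -> Cholesterol <- Diet -> Stress
  P6: BMI <- SleepHours -> Stress
Condition 1 (no descendant of BMI in the set): holds — descendants of BMI are {Stress}; none are in {Cholesterol}.
Condition 2 (every backdoor path blocked by {Cholesterol}):
  P1: open — no interior node is in the conditioning set.
  P2: open — no interior node is in the conditioning set.
  P3: open — no interior node is in the conditioning set.
  P4: open — collider(s) Cholesterol are conditioned on (or have a conditioned descendant) and no non-collider on the path is in the set.
  P5: open — collider(s) Cholesterol are conditioned on (or have a conditioned descendant) and no non-collider on the path is in the set.
  P6: open — no interior node is in the conditioning set.
{Cholesterol} does not satisfy the backdoor criterion.

No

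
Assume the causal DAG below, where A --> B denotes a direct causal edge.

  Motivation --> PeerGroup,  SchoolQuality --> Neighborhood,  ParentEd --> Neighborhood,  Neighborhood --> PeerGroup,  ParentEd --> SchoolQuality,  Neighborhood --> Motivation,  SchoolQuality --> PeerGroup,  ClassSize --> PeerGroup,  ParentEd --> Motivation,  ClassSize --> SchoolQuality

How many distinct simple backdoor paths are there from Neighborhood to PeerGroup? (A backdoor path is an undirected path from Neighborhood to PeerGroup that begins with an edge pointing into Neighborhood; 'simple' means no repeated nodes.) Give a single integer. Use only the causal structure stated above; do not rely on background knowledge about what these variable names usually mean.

A backdoor path from Neighborhood to PeerGroup is any simple undirected path whose first edge points into Neighborhood (i.e. leaves Neighborhood via a parent).
Parents of Neighborhood: {ParentEd, SchoolQuality}.
Enumerating:
  P1: Neighborhood <- ParentEd -> SchoolQuality <- ClassSize -> PeerGroup
  P2: Neighborhood <- ParentEd -> SchoolQuality -> PeerGroup
  P3: Neighborhood <- ParentEd -> Motivation -> PeerGroup
  P4: Neighborhood <- SchoolQuality <- ClassSize -> PeerGroup
  P5: Neighborhood <- SchoolQuality <- ParentEd -> Motivation -> PeerGroup
  P6: Neighborhood <- SchoolQuality -> PeerGroup
That exhausts the simple backdoor paths. Count: 6.

6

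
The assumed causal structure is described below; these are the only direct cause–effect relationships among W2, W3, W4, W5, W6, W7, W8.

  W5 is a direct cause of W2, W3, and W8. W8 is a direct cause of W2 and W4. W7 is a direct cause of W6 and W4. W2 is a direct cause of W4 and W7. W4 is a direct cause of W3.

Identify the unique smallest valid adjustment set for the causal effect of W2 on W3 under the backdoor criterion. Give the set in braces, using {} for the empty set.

Variables eligible for adjustment (non-descendants of W2, excluding W2 and W3): {W5, W8}.
Backdoor paths from W2 to W3:
  P1: W2 <- W5 -> W8 -> W4 -> W3
  P2: W2 <- W5 -> W3
  P3: W2 <- W8 <- W5 -> W3
  P4: W2 <- W8 -> W4 -> W3
The empty set is not sufficient: P1 (W2 <- W5 -> W8 -> W4 -> W3) has no collider blocking it and no conditioned non-collider, so it is open.
Try {W5, W8}:
  P1: blocked at fork node W5 ∈ conditioning set.
  P2: blocked at fork node W5 ∈ conditioning set.
  P3: blocked at chain node W8 ∈ conditioning set.
  P4: blocked at fork node W8 ∈ conditioning set.
{W5, W8} contains no descendant of W2 and blocks every backdoor path.
Every element of {W5, W8} is needed (dropping W5 leaves P2 open; dropping W8 leaves P4 open), so no proper subset is valid.
Among all size-2 subsets of the eligible variables, only {W5, W8} blocks every backdoor path, so it is the unique smallest valid adjustment set.

{W5, W8}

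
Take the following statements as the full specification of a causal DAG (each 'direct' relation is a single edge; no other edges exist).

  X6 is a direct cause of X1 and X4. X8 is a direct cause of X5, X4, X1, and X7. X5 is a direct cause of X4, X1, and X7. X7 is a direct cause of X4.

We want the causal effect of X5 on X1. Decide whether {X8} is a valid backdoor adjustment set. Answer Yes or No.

Backdoor paths from X5 to X1 (paths whose first edge points into X5):
  P1: X5 <- X8 -> X7 -> X4 <- X6 -> X1
  P2: X5 <- X8 -> X1
  P3: X5 <- X8 -> X4 <- X6 -> X1
Condition 1 (no descendant of X5 in the set): holds — descendants of X5 are {X1, X4, X7}; none are in {X8}.
Condition 2 (every backdoor path blocked by {X8}):
  P1: blocked at fork node X8 ∈ conditioning set.
  P2: blocked at fork node X8 ∈ conditioning set.
  P3: blocked at fork node X8 ∈ conditioning set.
{X8} satisfies the backdoor criterion.

Yes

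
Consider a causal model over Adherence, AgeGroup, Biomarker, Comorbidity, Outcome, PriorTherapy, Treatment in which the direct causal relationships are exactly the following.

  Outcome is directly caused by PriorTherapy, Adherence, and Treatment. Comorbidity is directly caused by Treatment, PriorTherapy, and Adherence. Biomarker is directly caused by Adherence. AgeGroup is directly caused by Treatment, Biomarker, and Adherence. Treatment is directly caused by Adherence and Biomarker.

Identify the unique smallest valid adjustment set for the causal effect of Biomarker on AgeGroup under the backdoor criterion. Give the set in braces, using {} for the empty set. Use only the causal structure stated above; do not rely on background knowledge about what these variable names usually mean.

{Adherence}

Variables eligible for adjustment (non-descendants of Biomarker, excluding Biomarker and AgeGroup): {Adherence, PriorTherapy}.
Backdoor paths from Biomarker to AgeGroup:
  P1: Biomarker <- Adherence -> Treatment -> AgeGroup
  P2: Biomarker <- Adherence -> AgeGroup
  P3: Biomarker <- Adherence -> Comorbidity <- PriorTherapy -> Outcome <- Treatment -> AgeGroup
  P4: Biomarker <- Adherence -> Comorbidity <- Treatment -> AgeGroup
  P5: Biomarker <- Adherence -> Outcome <- PriorTherapy -> Comorbidity <- Treatment -> AgeGroup
  P6: Biomarker <- Adherence -> Outcome <- Treatment -> AgeGroup
The empty set is not sufficient: P1 (Biomarker <- Adherence -> Treatment -> AgeGroup) has no collider blocking it and no conditioned non-collider, so it is open.
Try {Adherence}:
  P1: blocked at fork node Adherence ∈ conditioning set.
  P2: blocked at fork node Adherence ∈ conditioning set.
  P3: blocked at fork node Adherence ∈ conditioning set.
  P4: blocked at fork node Adherence ∈ conditioning set.
  P5: blocked at fork node Adherence ∈ conditioning set.
  P6: blocked at fork node Adherence ∈ conditioning set.
{Adherence} contains no descendant of Biomarker and blocks every backdoor path.
No other singleton works — e.g. {PriorTherapy} leaves P1 open — so {Adherence} is the unique smallest valid adjustment set.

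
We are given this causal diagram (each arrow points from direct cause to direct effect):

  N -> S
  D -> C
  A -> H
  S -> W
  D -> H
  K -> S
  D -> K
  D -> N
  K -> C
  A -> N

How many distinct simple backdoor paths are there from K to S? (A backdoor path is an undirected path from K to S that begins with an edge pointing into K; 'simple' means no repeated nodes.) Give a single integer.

A backdoor path from K to S is any simple undirected path whose first edge points into K (i.e. leaves K via a parent).
Parents of K: {D}.
Enumerating:
  P1: K <- D -> H <- A -> N -> S
  P2: K <- D -> N -> S
That exhausts the simple backdoor paths. Count: 2.

2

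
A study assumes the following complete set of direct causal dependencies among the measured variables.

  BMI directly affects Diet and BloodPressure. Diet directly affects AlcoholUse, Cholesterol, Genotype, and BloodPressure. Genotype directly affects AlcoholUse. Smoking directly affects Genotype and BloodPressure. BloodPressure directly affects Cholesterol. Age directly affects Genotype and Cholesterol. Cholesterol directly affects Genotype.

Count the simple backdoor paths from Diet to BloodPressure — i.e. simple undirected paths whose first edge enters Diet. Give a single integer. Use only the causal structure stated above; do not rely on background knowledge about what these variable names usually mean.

1

A backdoor path from Diet to BloodPressure is any simple undirected path whose first edge points into Diet (i.e. leaves Diet via a parent).
Parents of Diet: {BMI}.
Enumerating:
  P1: Diet <- BMI -> BloodPressure
That exhausts the simple backdoor paths. Count: 1.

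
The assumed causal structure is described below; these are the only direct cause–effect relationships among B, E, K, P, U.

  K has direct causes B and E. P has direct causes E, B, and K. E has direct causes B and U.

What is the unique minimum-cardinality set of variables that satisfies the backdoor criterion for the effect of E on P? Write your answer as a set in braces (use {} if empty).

{B}

Variables eligible for adjustment (non-descendants of E, excluding E and P): {B, U}.
Backdoor paths from E to P:
  P1: E <- B -> K -> P
  P2: E <- B -> P
The empty set is not sufficient: P1 (E <- B -> K -> P) has no collider blocking it and no conditioned non-collider, so it is open.
Try {B}:
  P1: blocked at fork node B ∈ conditioning set.
  P2: blocked at fork node B ∈ conditioning set.
{B} contains no descendant of E and blocks every backdoor path.
No other singleton works — e.g. {U} leaves P1 open — so {B} is the unique smallest valid adjustment set.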